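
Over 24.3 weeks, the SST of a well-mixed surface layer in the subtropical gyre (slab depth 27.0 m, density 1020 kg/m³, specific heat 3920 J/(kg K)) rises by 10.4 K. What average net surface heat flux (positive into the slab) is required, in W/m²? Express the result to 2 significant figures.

Areal heat capacity C = ρ c_p D = 1020 × 3920 × 27.0 = 1.08×10^8 J/(m^2 K).
Required heat per unit area: Q = C ΔT = 1.08×10^8 × 10.4 = 1.12×10^9 J/m².
Flux F = Q / Δt = 1.12×10^9 / 1.47×10^7 s = 76.4 W/m².

76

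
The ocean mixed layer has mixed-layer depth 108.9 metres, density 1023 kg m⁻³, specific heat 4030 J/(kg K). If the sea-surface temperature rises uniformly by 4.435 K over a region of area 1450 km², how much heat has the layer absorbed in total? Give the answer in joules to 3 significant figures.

2.89×10^18 J

Areal heat capacity C = ρ c_p D = 1023 × 4030 × 108.9 = 4.49×10^8 J m⁻² K⁻¹.
Heat per unit area: q = C ΔT = 4.49×10^8 × 4.435 = 1.99×10^9 J/m².
Total heat: Q = q × A = 1.99×10^9 × (1450 × 10⁶ m²) = 2.89×10^18 J.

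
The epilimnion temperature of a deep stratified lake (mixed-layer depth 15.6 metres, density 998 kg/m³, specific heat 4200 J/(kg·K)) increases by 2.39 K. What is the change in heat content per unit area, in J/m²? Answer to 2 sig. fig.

1.6×10^8

Areal heat capacity C = ρ c_p D = 998 × 4200 × 15.6 = 6.54×10^7 J m⁻² K⁻¹.
ΔQ = C ΔT = 6.54×10^7 × 2.39 = 1.56×10^8 J/m².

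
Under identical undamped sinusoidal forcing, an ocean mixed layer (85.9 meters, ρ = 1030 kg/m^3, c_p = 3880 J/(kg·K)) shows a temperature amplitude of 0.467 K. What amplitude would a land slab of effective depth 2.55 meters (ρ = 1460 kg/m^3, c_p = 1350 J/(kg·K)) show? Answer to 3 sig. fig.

C_ocean = 3.43×10^8 J/(m²·K); C_land = 5.03×10^6 J/(m²·K).
A ∝ 1/C ⇒ A_land = A_ocean × C_ocean/C_land = 0.467 × 68.3 = 31.9 K.

31.9 K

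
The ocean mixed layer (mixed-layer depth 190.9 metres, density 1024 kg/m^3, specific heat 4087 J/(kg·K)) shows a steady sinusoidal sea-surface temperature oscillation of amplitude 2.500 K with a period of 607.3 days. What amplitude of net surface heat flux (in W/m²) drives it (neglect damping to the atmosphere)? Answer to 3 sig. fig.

Areal heat capacity C = ρ c_p D = 1024 × 4087 × 190.9 = 7.99×10^8 J/(m^2 K).
ω = 2π / 5.25×10^7 s = 1.20×10^-7 s⁻¹.
Cω = 7.99×10^8 × 1.20×10^-7 = 95.7 W/(m²·K).
F₀ = A × Cω = 2.500 × 95.7 = 239 W/m².

239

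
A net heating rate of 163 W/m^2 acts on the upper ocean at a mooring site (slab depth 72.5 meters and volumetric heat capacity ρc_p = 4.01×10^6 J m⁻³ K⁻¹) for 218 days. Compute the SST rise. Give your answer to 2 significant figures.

Areal heat capacity C = ρc_p × D = 4.01×10^6 × 72.5 = 2.91×10^8 J/(m²·K).
Net heat input Q = F Δt = 163 × (218 days × 86400 s/day) = 3.07×10^9 J/m².
ΔT = Q / C = 3.07×10^9 / 2.91×10^8 = 10.6 K.

11 K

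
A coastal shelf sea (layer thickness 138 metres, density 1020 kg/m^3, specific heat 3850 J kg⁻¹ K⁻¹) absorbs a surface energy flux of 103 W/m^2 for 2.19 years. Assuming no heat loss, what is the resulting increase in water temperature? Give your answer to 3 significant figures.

13.1 K

Areal heat capacity C = ρ c_p D = 1020 × 3850 × 138 = 5.42×10^8 J/(m²·K).
Net heat input Q = F Δt = 103 × (2.19 years × 3.156×10^7 s/year) = 7.12×10^9 J/m².
ΔT = Q / C = 7.12×10^9 / 5.42×10^8 = 13.1 K.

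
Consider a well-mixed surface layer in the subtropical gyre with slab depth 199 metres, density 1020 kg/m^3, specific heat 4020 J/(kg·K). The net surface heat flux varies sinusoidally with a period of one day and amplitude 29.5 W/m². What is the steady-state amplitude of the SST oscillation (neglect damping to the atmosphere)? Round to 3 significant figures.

Areal heat capacity C = ρ c_p D = 1020 × 4020 × 199 = 8.16×10^8 J/(m^2 K).
Angular frequency ω = 2π / T = 2π / 86400 s = 7.27×10^-5 s⁻¹.
Cω = 8.16×10^8 × 7.27×10^-5 = 59300 W/(m²·K).
Amplitude A = F₀ / (Cω) = 29.5 / 59300 = 4.97×10^-4 K.

4.97×10^-4 K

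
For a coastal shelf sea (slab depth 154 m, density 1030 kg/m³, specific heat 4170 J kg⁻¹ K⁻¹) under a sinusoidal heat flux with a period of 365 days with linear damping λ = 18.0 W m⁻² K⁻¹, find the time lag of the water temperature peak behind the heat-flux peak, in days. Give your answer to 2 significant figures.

83 days

Areal heat capacity C = ρ c_p D = 1030 × 4170 × 154 = 6.61×10^8 J/(m²·K).
ω = 2π / 3.15×10^7 s = 1.99×10^-7 s⁻¹.
Phase lag φ = arctan(Cω/λ) = arctan(132/18.0) = 1.44 rad.
Time lag = φ / ω = 1.44 / 1.99×10^-7 = 7.20×10^6 s = 83.4 days.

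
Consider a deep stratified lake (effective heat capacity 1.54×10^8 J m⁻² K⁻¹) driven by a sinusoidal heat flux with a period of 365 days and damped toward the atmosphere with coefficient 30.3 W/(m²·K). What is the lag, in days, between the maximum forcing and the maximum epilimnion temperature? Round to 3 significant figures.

Areal heat capacity C = 1.54×10^8 J m⁻² K⁻¹ (given).
ω = 2π / 3.15×10^7 s = 1.99×10^-7 s⁻¹.
Phase lag φ = arctan(Cω/λ) = arctan(30.7/30.3) = 0.792 rad.
Time lag = φ / ω = 0.792 / 1.99×10^-7 = 3.97×10^6 s = 46.0 days.

46.0 days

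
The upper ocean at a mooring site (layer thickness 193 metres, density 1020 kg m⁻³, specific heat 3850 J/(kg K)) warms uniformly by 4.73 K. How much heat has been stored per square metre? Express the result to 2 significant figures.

3.6×10^9

Areal heat capacity C = ρ c_p D = 1020 × 3850 × 193 = 7.58×10^8 J/(m^2 K).
ΔQ = C ΔT = 7.58×10^8 × 4.73 = 3.58×10^9 J/m².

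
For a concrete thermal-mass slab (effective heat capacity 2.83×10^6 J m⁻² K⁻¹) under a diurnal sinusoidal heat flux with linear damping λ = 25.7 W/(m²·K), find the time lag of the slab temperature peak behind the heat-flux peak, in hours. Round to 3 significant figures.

Areal heat capacity C = 2.83×10^6 J m⁻² K⁻¹ (given).
ω = 2π / 86400 s = 7.27×10^-5 s⁻¹.
Phase lag φ = arctan(Cω/λ) = arctan(206/25.7) = 1.45 rad.
Time lag = φ / ω = 1.45 / 7.27×10^-5 = 19900 s = 5.53 hours.

5.53 hours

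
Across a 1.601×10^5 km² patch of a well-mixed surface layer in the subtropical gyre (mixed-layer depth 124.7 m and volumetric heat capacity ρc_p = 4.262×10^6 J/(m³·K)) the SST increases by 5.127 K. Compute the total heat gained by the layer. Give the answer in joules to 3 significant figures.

4.36×10^20 J

Areal heat capacity C = ρc_p × D = 4.262×10^6 × 124.7 = 5.31×10^8 J m⁻² K⁻¹.
Heat per unit area: q = C ΔT = 5.31×10^8 × 5.127 = 2.72×10^9 J/m².
Total heat: Q = q × A = 2.72×10^9 × (1.601×10^5 × 10⁶ m²) = 4.36×10^20 J.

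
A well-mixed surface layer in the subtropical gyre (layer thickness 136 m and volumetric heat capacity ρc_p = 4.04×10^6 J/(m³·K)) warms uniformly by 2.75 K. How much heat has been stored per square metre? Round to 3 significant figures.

Areal heat capacity C = ρc_p × D = 4.04×10^6 × 136 = 5.49×10^8 J/(m^2 K).
ΔQ = C ΔT = 5.49×10^8 × 2.75 = 1.51×10^9 J/m².

1.51×10^9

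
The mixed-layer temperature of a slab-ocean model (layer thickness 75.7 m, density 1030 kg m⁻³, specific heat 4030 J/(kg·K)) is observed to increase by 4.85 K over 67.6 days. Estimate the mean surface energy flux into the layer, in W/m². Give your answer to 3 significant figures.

Areal heat capacity C = ρ c_p D = 1030 × 4030 × 75.7 = 3.14×10^8 J m⁻² K⁻¹.
Required heat per unit area: Q = C ΔT = 3.14×10^8 × 4.85 = 1.52×10^9 J/m².
Flux F = Q / Δt = 1.52×10^9 / 5.84×10^6 s = 261 W/m².

261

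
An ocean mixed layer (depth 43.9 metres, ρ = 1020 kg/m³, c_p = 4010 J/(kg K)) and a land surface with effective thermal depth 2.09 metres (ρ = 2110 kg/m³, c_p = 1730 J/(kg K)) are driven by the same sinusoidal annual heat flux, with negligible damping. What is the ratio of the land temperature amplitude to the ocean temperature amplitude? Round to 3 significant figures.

C_ocean = 1020 × 4010 × 43.9 = 1.80×10^8 J/(m²·K).
C_land = 2110 × 1730 × 2.09 = 7.63×10^6 J/(m²·K).
Undamped amplitude ∝ 1/C, so A_land/A_ocean = C_ocean/C_land = 23.5.

23.5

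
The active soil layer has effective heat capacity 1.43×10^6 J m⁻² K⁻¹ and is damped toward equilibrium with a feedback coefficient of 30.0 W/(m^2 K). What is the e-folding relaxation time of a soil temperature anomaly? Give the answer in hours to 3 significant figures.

13.2 hours

Areal heat capacity C = 1.43×10^6 J m⁻² K⁻¹ (given).
Relaxation time τ = C / λ = 1.43×10^6 / 30.0 = 47700 s.
In hours: 47700 s / (3600 s/hour) = 13.2 hours.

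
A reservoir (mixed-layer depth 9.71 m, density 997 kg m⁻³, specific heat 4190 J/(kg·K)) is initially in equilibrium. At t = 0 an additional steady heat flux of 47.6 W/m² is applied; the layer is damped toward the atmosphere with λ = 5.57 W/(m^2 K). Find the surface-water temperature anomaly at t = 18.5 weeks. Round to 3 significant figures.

Areal heat capacity C = ρ c_p D = 997 × 4190 × 9.71 = 4.06×10^7 J/(m^2 K).
τ = C / λ = 4.06×10^7 / 5.57 = 7.28×10^6 s.
Equilibrium anomaly ΔT_eq = F / λ = 47.6 / 5.57 = 8.55 K.
t = 18.5 weeks = 1.12×10^7 s, so t/τ = 1.54.
ΔT(t) = ΔT_eq (1 − e^(−t/τ)) = 8.55 × (1 − e^−1.54) = 6.71 K.

6.71 K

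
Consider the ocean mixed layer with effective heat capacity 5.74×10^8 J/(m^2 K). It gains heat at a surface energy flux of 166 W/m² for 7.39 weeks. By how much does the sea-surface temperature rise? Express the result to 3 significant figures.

Areal heat capacity C = 5.74×10^8 J/(m^2 K) (given).
Net heat input Q = F Δt = 166 × (7.39 weeks × 6.048×10^5 s/week) = 7.42×10^8 J/m².
ΔT = Q / C = 7.42×10^8 / 5.74×10^8 = 1.29 K.

1.29 K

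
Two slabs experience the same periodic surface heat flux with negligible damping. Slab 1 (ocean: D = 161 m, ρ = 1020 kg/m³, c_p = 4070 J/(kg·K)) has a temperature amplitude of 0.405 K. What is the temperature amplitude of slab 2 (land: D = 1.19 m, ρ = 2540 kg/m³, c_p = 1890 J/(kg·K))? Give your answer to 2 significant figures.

47 K

C_ocean = 6.68×10^8 J/(m²·K); C_land = 5.71×10^6 J/(m²·K).
A ∝ 1/C ⇒ A_land = A_ocean × C_ocean/C_land = 0.405 × 117 = 47.4 K.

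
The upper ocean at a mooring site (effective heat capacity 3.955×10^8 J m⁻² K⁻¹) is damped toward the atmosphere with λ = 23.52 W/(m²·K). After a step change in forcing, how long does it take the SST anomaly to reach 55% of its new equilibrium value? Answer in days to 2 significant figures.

Areal heat capacity C = 3.955×10^8 J m⁻² K⁻¹ (given).
τ = C / λ = 3.95×10^8 / 23.52 = 1.68×10^7 s.
Fraction reached: 1 − e^(−t/τ) = 0.55 ⇒ t = −τ ln(1 − 0.55) = τ × 0.799.
t = 1.34×10^7 s = 155 days.

160 days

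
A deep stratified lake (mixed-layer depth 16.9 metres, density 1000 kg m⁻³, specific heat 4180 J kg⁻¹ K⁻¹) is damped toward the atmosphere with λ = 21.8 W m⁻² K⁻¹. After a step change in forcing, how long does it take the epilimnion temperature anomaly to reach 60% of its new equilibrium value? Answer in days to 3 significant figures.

34.4 days

Areal heat capacity C = ρ c_p D = 1000 × 4180 × 16.9 = 7.06×10^7 J/(m²·K).
τ = C / λ = 7.06×10^7 / 21.8 = 3.24×10^6 s.
Fraction reached: 1 − e^(−t/τ) = 0.60 ⇒ t = −τ ln(1 − 0.60) = τ × 0.916.
t = 2.97×10^6 s = 34.4 days.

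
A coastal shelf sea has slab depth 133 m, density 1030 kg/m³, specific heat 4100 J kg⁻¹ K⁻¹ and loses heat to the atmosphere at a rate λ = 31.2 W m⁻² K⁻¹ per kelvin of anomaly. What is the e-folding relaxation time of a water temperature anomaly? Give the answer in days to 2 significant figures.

Areal heat capacity C = ρ c_p D = 1030 × 4100 × 133 = 5.62×10^8 J/(m²·K).
Relaxation time τ = C / λ = 5.62×10^8 / 31.2 = 1.80×10^7 s.
In days: 1.80×10^7 s / (86400 s/day) = 208 days.

210 days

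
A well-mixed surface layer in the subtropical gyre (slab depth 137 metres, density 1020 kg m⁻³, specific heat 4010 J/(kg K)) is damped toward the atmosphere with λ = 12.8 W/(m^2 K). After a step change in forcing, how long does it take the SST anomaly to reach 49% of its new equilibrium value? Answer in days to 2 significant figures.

Areal heat capacity C = ρ c_p D = 1020 × 4010 × 137 = 5.60×10^8 J/(m^2 K).
τ = C / λ = 5.60×10^8 / 12.8 = 4.38×10^7 s.
Fraction reached: 1 − e^(−t/τ) = 0.49 ⇒ t = −τ ln(1 − 0.49) = τ × 0.673.
t = 2.95×10^7 s = 341 days.

340 days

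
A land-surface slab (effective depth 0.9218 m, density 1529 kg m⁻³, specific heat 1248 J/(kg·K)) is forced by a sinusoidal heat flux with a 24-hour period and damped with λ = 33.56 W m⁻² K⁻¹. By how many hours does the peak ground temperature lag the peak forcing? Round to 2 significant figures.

5.0 hours

Areal heat capacity C = ρ c_p D = 1529 × 1248 × 0.9218 = 1.76×10^6 J/(m²·K).
ω = 2π / 86400 s = 7.27×10^-5 s⁻¹.
Phase lag φ = arctan(Cω/λ) = arctan(128/33.56) = 1.31 rad.
Time lag = φ / ω = 1.31 / 7.27×10^-5 = 18100 s = 5.02 hours.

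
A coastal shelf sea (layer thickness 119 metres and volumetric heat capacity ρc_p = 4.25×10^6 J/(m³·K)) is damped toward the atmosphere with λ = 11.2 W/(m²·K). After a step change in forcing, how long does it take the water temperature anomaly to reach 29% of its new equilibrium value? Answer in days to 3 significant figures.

Areal heat capacity C = ρc_p × D = 4.25×10^6 × 119 = 5.06×10^8 J m⁻² K⁻¹.
τ = C / λ = 5.06×10^8 / 11.2 = 4.52×10^7 s.
Fraction reached: 1 − e^(−t/τ) = 0.29 ⇒ t = −τ ln(1 − 0.29) = τ × 0.342.
t = 1.55×10^7 s = 179 days.

179 days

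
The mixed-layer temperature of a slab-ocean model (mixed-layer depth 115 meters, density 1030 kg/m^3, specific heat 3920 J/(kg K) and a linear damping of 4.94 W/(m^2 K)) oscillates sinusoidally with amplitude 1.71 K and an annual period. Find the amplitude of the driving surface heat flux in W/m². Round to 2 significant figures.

Areal heat capacity C = ρ c_p D = 1030 × 3920 × 115 = 4.64×10^8 J/(m²·K).
ω = 2π / 3.15×10^7 s = 1.99×10^-7 s⁻¹.
√((Cω)² + λ²) = √((92.5)² + 4.94²) = 92.6 W/(m²·K).
F₀ = A × √((Cω)²+λ²) = 1.71 × 92.6 = 158 W/m².

160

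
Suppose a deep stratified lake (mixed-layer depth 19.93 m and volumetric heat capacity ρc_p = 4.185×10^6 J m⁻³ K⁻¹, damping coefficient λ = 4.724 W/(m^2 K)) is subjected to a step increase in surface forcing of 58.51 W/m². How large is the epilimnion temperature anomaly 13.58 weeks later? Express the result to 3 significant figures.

4.61 K

Areal heat capacity C = ρc_p × D = 4.185×10^6 × 19.93 = 8.34×10^7 J m⁻² K⁻¹.
τ = C / λ = 8.34×10^7 / 4.724 = 1.77×10^7 s.
Equilibrium anomaly ΔT_eq = F / λ = 58.51 / 4.724 = 12.4 K.
t = 13.58 weeks = 8.21×10^6 s, so t/τ = 0.465.
ΔT(t) = ΔT_eq (1 − e^(−t/τ)) = 12.4 × (1 − e^−0.465) = 4.61 K.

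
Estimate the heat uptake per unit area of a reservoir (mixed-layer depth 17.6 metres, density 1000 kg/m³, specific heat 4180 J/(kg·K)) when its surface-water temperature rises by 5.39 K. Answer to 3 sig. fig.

3.97×10^8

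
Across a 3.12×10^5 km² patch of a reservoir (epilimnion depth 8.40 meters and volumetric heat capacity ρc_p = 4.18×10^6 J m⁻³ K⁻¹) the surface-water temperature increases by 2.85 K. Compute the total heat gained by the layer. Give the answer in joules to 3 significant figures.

Areal heat capacity C = ρc_p × D = 4.18×10^6 × 8.40 = 3.51×10^7 J/(m^2 K).
Heat per unit area: q = C ΔT = 3.51×10^7 × 2.85 = 1.00×10^8 J/m².
Total heat: Q = q × A = 1.00×10^8 × (3.12×10^5 × 10⁶ m²) = 3.12×10^19 J.

3.12×10^19 J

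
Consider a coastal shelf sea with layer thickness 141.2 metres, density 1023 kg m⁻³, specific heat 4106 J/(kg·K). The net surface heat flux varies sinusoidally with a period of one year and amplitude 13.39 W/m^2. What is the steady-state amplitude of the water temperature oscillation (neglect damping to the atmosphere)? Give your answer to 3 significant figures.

Areal heat capacity C = ρ c_p D = 1023 × 4106 × 141.2 = 5.93×10^8 J/(m^2 K).
Angular frequency ω = 2π / T = 2π / 3.15×10^7 s = 1.99×10^-7 s⁻¹.
Cω = 5.93×10^8 × 1.99×10^-7 = 118 W/(m²·K).
Amplitude A = F₀ / (Cω) = 13.39 / 118 = 0.113 K.

0.113 K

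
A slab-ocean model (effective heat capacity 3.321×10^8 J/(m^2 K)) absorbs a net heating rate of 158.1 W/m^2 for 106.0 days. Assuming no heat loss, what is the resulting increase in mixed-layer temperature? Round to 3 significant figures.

Areal heat capacity C = 3.321×10^8 J/(m^2 K) (given).
Net heat input Q = F Δt = 158.1 × (106.0 days × 86400 s/day) = 1.45×10^9 J/m².
ΔT = Q / C = 1.45×10^9 / 3.32×10^8 = 4.36 K.

4.36 K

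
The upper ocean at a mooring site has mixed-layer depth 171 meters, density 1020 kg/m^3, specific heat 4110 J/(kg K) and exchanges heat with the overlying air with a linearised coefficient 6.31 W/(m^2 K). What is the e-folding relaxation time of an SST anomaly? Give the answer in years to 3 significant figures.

3.60 years

Areal heat capacity C = ρ c_p D = 1020 × 4110 × 171 = 7.17×10^8 J/(m²·K).
Relaxation time τ = C / λ = 7.17×10^8 / 6.31 = 1.14×10^8 s.
In years: 1.14×10^8 s / (3.156×10^7 s/year) = 3.60 years.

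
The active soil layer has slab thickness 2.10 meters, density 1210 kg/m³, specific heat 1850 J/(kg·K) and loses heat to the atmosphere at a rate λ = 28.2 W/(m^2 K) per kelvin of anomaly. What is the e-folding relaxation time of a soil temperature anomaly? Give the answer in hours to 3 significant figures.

46.3 hours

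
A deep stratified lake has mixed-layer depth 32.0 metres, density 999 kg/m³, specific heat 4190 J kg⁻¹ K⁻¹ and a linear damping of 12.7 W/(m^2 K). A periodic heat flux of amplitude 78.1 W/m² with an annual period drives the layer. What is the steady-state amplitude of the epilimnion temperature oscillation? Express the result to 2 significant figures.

Areal heat capacity C = ρ c_p D = 999 × 4190 × 32.0 = 1.34×10^8 J/(m²·K).
Angular frequency ω = 2π / T = 2π / 3.15×10^7 s = 1.99×10^-7 s⁻¹.
√((Cω)² + λ²) = √((26.7)² + 12.7²) = 29.6 W/(m²·K).
Amplitude A = F₀ / √((Cω)²+λ²) = 78.1 / 29.6 = 2.64 K.

2.6 K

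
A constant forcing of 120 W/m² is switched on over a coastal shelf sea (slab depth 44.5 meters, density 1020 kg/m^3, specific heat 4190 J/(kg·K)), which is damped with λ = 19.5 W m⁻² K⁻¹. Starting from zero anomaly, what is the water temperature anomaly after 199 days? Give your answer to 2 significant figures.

5.1 K

Areal heat capacity C = ρ c_p D = 1020 × 4190 × 44.5 = 1.90×10^8 J m⁻² K⁻¹.
τ = C / λ = 1.90×10^8 / 19.5 = 9.75×10^6 s.
Equilibrium anomaly ΔT_eq = F / λ = 120 / 19.5 = 6.15 K.
t = 199 days = 1.72×10^7 s, so t/τ = 1.76.
ΔT(t) = ΔT_eq (1 − e^(−t/τ)) = 6.15 × (1 − e^−1.76) = 5.10 K.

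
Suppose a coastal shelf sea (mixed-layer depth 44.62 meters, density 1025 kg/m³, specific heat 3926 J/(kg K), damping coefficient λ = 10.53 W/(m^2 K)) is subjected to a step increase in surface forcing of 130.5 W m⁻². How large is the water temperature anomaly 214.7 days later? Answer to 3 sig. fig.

Areal heat capacity C = ρ c_p D = 1025 × 3926 × 44.62 = 1.80×10^8 J/(m²·K).
τ = C / λ = 1.80×10^8 / 10.53 = 1.71×10^7 s.
Equilibrium anomaly ΔT_eq = F / λ = 130.5 / 10.53 = 12.4 K.
t = 214.7 days = 1.86×10^7 s, so t/τ = 1.09.
ΔT(t) = ΔT_eq (1 − e^(−t/τ)) = 12.4 × (1 − e^−1.09) = 8.22 K.

8.22 K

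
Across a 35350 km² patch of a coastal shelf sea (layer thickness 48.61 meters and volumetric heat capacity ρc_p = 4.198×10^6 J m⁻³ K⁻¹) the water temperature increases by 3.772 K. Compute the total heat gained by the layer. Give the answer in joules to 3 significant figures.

Areal heat capacity C = ρc_p × D = 4.198×10^6 × 48.61 = 2.04×10^8 J/(m^2 K).
Heat per unit area: q = C ΔT = 2.04×10^8 × 3.772 = 7.70×10^8 J/m².
Total heat: Q = q × A = 7.70×10^8 × (35350 × 10⁶ m²) = 2.72×10^19 J.

2.72×10^19 J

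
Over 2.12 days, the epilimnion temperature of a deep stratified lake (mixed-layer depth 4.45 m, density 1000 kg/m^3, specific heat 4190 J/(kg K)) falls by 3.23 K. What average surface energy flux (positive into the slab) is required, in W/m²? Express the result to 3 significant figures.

Areal heat capacity C = ρ c_p D = 1000 × 4190 × 4.45 = 1.86×10^7 J/(m^2 K).
Required heat per unit area: Q = C ΔT = 1.86×10^7 × -3.23 = -6.02×10^7 J/m².
Flux F = Q / Δt = -6.02×10^7 / 1.83×10^5 s = -329 W/m².

-329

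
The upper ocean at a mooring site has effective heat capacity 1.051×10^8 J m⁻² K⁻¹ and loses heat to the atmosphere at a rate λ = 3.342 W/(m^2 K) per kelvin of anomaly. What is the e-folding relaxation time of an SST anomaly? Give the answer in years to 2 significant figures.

1.0 years

Areal heat capacity C = 1.051×10^8 J m⁻² K⁻¹ (given).
Relaxation time τ = C / λ = 1.05×10^8 / 3.342 = 3.14×10^7 s.
In years: 3.14×10^7 s / (3.156×10^7 s/year) = 0.997 years.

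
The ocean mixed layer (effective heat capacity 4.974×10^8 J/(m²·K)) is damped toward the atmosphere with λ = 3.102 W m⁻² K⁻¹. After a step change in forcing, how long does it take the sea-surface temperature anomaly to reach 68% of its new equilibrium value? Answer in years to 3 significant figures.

Areal heat capacity C = 4.974×10^8 J/(m²·K) (given).
τ = C / λ = 4.97×10^8 / 3.102 = 1.60×10^8 s.
Fraction reached: 1 − e^(−t/τ) = 0.68 ⇒ t = −τ ln(1 − 0.68) = τ × 1.14.
t = 1.83×10^8 s = 5.79 years.

5.79 years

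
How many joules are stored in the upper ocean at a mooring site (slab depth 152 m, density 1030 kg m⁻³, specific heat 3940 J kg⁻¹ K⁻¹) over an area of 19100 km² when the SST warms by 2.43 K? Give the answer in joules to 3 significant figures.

Areal heat capacity C = ρ c_p D = 1030 × 3940 × 152 = 6.17×10^8 J/(m^2 K).
Heat per unit area: q = C ΔT = 6.17×10^8 × 2.43 = 1.50×10^9 J/m².
Total heat: Q = q × A = 1.50×10^9 × (19100 × 10⁶ m²) = 2.86×10^19 J.

2.86×10^19 J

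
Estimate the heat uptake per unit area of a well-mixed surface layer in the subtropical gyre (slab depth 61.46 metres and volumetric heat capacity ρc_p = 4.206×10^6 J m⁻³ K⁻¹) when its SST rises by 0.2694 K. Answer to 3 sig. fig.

6.96×10^7

Areal heat capacity C = ρc_p × D = 4.206×10^6 × 61.46 = 2.59×10^8 J m⁻² K⁻¹.
ΔQ = C ΔT = 2.59×10^8 × 0.2694 = 6.96×10^7 J/m².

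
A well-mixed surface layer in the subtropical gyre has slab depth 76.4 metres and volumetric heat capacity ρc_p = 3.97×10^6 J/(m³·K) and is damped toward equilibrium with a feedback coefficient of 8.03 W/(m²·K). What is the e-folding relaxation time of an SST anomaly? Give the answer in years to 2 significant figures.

1.2 years

Areal heat capacity C = ρc_p × D = 3.97×10^6 × 76.4 = 3.03×10^8 J/(m²·K).
Relaxation time τ = C / λ = 3.03×10^8 / 8.03 = 3.78×10^7 s.
In years: 3.78×10^7 s / (3.156×10^7 s/year) = 1.20 years.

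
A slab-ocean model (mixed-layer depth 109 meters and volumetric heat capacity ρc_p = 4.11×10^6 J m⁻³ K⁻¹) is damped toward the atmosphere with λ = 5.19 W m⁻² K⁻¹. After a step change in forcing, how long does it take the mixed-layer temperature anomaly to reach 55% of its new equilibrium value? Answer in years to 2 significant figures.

2.2 years

Areal heat capacity C = ρc_p × D = 4.11×10^6 × 109 = 4.48×10^8 J/(m^2 K).
τ = C / λ = 4.48×10^8 / 5.19 = 8.63×10^7 s.
Fraction reached: 1 − e^(−t/τ) = 0.55 ⇒ t = −τ ln(1 − 0.55) = τ × 0.799.
t = 6.89×10^7 s = 2.18 years.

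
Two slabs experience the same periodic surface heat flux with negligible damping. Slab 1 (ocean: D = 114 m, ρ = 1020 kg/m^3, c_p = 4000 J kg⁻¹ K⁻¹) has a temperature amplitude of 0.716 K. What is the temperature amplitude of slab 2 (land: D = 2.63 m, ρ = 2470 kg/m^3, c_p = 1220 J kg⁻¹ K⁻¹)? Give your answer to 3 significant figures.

C_ocean = 4.65×10^8 J/(m²·K); C_land = 7.93×10^6 J/(m²·K).
A ∝ 1/C ⇒ A_land = A_ocean × C_ocean/C_land = 0.716 × 58.7 = 42.0 K.

42.0 K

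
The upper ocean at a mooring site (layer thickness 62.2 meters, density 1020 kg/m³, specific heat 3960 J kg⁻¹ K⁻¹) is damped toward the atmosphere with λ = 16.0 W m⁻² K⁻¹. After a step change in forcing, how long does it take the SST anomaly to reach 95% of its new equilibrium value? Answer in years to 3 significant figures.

1.49 years

Areal heat capacity C = ρ c_p D = 1020 × 3960 × 62.2 = 2.51×10^8 J m⁻² K⁻¹.
τ = C / λ = 2.51×10^8 / 16.0 = 1.57×10^7 s.
Fraction reached: 1 − e^(−t/τ) = 0.95 ⇒ t = −τ ln(1 − 0.95) = τ × 3.00.
t = 4.70×10^7 s = 1.49 years.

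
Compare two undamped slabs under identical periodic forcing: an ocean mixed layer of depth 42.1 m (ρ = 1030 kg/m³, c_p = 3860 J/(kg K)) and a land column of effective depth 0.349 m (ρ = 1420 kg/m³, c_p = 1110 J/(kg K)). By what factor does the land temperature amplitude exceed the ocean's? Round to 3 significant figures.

304

C_ocean = 1030 × 3860 × 42.1 = 1.67×10^8 J/(m²·K).
C_land = 1420 × 1110 × 0.349 = 5.50×10^5 J/(m²·K).
Undamped amplitude ∝ 1/C, so A_land/A_ocean = C_ocean/C_land = 304.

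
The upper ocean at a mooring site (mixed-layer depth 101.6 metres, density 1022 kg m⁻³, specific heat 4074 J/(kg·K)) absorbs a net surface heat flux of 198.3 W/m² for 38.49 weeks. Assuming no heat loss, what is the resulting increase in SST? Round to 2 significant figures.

11 K

Areal heat capacity C = ρ c_p D = 1022 × 4074 × 101.6 = 4.23×10^8 J m⁻² K⁻¹.
Net heat input Q = F Δt = 198.3 × (38.49 weeks × 6.048×10^5 s/week) = 4.62×10^9 J/m².
ΔT = Q / C = 4.62×10^9 / 4.23×10^8 = 10.9 K.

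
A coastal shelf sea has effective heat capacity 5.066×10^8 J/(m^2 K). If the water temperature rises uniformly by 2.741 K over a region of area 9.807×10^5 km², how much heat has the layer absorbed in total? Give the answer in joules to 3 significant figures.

1.36×10^21 J

Areal heat capacity C = 5.066×10^8 J/(m^2 K) (given).
Heat per unit area: q = C ΔT = 5.07×10^8 × 2.741 = 1.39×10^9 J/m².
Total heat: Q = q × A = 1.39×10^9 × (9.807×10^5 × 10⁶ m²) = 1.36×10^21 J.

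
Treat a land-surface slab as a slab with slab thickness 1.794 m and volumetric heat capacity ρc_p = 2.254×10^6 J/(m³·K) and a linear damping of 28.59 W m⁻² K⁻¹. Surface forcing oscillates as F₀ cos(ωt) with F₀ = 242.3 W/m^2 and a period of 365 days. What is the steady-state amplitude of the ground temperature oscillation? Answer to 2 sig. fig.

Areal heat capacity C = ρc_p × D = 2.254×10^6 × 1.794 = 4.04×10^6 J/(m^2 K).
Angular frequency ω = 2π / T = 2π / 3.15×10^7 s = 1.99×10^-7 s⁻¹.
√((Cω)² + λ²) = √((0.806)² + 28.59²) = 28.6 W/(m²·K).
Amplitude A = F₀ / √((Cω)²+λ²) = 242.3 / 28.6 = 8.47 K.

8.5 K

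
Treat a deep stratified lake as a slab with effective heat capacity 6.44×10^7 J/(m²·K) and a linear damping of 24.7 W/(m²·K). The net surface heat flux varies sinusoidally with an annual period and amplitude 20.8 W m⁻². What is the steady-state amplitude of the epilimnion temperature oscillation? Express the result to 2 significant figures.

0.75 K

Areal heat capacity C = 6.44×10^7 J/(m²·K) (given).
Angular frequency ω = 2π / T = 2π / 3.15×10^7 s = 1.99×10^-7 s⁻¹.
√((Cω)² + λ²) = √((12.8)² + 24.7²) = 27.8 W/(m²·K).
Amplitude A = F₀ / √((Cω)²+λ²) = 20.8 / 27.8 = 0.747 K.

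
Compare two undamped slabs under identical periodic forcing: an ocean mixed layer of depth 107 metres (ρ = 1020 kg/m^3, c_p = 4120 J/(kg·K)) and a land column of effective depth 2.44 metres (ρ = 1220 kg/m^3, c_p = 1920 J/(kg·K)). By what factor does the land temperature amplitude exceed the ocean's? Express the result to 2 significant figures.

79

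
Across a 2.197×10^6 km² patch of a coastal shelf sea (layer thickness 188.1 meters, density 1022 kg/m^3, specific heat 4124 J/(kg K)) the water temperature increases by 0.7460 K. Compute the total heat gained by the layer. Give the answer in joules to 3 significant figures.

1.30×10^21 J

Areal heat capacity C = ρ c_p D = 1022 × 4124 × 188.1 = 7.93×10^8 J/(m^2 K).
Heat per unit area: q = C ΔT = 7.93×10^8 × 0.7460 = 5.91×10^8 J/m².
Total heat: Q = q × A = 5.91×10^8 × (2.197×10^6 × 10⁶ m²) = 1.30×10^21 J.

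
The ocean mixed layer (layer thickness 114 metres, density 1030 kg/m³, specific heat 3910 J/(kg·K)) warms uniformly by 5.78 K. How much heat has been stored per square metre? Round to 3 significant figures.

Areal heat capacity C = ρ c_p D = 1030 × 3910 × 114 = 4.59×10^8 J m⁻² K⁻¹.
ΔQ = C ΔT = 4.59×10^8 × 5.78 = 2.65×10^9 J/m².

2.65×10^9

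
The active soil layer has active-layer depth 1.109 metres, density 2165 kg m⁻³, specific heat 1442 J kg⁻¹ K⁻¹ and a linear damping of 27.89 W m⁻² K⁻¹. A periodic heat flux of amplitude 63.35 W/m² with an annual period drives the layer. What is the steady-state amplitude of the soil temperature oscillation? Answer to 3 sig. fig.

2.27 K

Areal heat capacity C = ρ c_p D = 2165 × 1442 × 1.109 = 3.46×10^6 J m⁻² K⁻¹.
Angular frequency ω = 2π / T = 2π / 3.15×10^7 s = 1.99×10^-7 s⁻¹.
√((Cω)² + λ²) = √((0.690)² + 27.89²) = 27.9 W/(m²·K).
Amplitude A = F₀ / √((Cω)²+λ²) = 63.35 / 27.9 = 2.27 K.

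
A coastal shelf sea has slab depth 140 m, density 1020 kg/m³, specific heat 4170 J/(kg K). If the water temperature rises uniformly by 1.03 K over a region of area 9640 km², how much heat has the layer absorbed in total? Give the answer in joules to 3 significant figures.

5.91×10^18 J

Areal heat capacity C = ρ c_p D = 1020 × 4170 × 140 = 5.95×10^8 J m⁻² K⁻¹.
Heat per unit area: q = C ΔT = 5.95×10^8 × 1.03 = 6.13×10^8 J/m².
Total heat: Q = q × A = 6.13×10^8 × (9640 × 10⁶ m²) = 5.91×10^18 J.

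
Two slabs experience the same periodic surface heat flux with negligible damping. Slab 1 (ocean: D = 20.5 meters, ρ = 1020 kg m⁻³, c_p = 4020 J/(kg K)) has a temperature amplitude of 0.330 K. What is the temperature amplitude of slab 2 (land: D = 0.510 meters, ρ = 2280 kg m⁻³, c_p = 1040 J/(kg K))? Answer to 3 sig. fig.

22.9 K

C_ocean = 8.41×10^7 J/(m²·K); C_land = 1.21×10^6 J/(m²·K).
A ∝ 1/C ⇒ A_land = A_ocean × C_ocean/C_land = 0.330 × 69.5 = 22.9 K.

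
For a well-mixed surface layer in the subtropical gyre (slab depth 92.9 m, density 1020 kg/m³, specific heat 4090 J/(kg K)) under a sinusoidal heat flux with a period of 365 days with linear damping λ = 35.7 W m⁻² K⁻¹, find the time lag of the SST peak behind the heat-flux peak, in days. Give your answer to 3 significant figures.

66.1 days

Areal heat capacity C = ρ c_p D = 1020 × 4090 × 92.9 = 3.88×10^8 J/(m²·K).
ω = 2π / 3.15×10^7 s = 1.99×10^-7 s⁻¹.
Phase lag φ = arctan(Cω/λ) = arctan(77.2/35.7) = 1.14 rad.
Time lag = φ / ω = 1.14 / 1.99×10^-7 = 5.71×10^6 s = 66.1 days.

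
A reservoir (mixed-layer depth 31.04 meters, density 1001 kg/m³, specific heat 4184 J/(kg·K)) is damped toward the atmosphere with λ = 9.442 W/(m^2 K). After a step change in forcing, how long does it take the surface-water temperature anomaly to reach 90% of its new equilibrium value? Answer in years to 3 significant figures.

1.00 years

Areal heat capacity C = ρ c_p D = 1001 × 4184 × 31.04 = 1.30×10^8 J/(m^2 K).
τ = C / λ = 1.30×10^8 / 9.442 = 1.38×10^7 s.
Fraction reached: 1 − e^(−t/τ) = 0.90 ⇒ t = −τ ln(1 − 0.90) = τ × 2.30.
t = 3.17×10^7 s = 1.00 years.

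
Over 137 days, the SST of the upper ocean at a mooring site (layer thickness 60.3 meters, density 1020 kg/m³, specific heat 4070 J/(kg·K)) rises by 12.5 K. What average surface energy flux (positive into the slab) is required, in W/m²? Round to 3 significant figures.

Areal heat capacity C = ρ c_p D = 1020 × 4070 × 60.3 = 2.50×10^8 J/(m²·K).
Required heat per unit area: Q = C ΔT = 2.50×10^8 × 12.5 = 3.13×10^9 J/m².
Flux F = Q / Δt = 3.13×10^9 / 1.18×10^7 s = 264 W/m².

264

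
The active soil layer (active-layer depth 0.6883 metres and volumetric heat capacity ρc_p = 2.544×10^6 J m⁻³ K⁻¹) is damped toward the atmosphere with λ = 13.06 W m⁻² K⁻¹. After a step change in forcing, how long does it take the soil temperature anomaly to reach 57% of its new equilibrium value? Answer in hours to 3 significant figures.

Areal heat capacity C = ρc_p × D = 2.544×10^6 × 0.6883 = 1.75×10^6 J/(m^2 K).
τ = C / λ = 1.75×10^6 / 13.06 = 1.34×10^5 s.
Fraction reached: 1 − e^(−t/τ) = 0.57 ⇒ t = −τ ln(1 − 0.57) = τ × 0.844.
t = 1.13×10^5 s = 31.4 hours.

31.4 hours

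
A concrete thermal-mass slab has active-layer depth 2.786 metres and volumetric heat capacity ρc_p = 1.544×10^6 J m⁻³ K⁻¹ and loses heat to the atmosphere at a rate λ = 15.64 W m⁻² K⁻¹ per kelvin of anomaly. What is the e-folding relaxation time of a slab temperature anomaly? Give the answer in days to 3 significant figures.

3.18 days

Areal heat capacity C = ρc_p × D = 1.544×10^6 × 2.786 = 4.30×10^6 J/(m²·K).
Relaxation time τ = C / λ = 4.30×10^6 / 15.64 = 2.75×10^5 s.
In days: 2.75×10^5 s / (86400 s/day) = 3.18 days.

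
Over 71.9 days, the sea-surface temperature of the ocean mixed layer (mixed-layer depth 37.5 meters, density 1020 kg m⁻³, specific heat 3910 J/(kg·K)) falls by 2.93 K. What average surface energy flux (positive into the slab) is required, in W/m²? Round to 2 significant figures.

-71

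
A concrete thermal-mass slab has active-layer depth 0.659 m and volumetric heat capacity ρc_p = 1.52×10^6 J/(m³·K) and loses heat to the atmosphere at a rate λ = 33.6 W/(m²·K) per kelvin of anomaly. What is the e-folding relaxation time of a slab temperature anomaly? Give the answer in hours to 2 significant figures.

8.3 hours

Areal heat capacity C = ρc_p × D = 1.52×10^6 × 0.659 = 1.00×10^6 J/(m²·K).
Relaxation time τ = C / λ = 1.00×10^6 / 33.6 = 29800 s.
In hours: 29800 s / (3600 s/hour) = 8.28 hours.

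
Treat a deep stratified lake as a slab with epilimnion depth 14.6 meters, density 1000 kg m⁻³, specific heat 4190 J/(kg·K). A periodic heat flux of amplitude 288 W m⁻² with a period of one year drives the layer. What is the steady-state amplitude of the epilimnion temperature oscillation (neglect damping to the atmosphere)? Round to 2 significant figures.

Areal heat capacity C = ρ c_p D = 1000 × 4190 × 14.6 = 6.12×10^7 J/(m^2 K).
Angular frequency ω = 2π / T = 2π / 3.15×10^7 s = 1.99×10^-7 s⁻¹.
Cω = 6.12×10^7 × 1.99×10^-7 = 12.2 W/(m²·K).
Amplitude A = F₀ / (Cω) = 288 / 12.2 = 23.6 K.

24 K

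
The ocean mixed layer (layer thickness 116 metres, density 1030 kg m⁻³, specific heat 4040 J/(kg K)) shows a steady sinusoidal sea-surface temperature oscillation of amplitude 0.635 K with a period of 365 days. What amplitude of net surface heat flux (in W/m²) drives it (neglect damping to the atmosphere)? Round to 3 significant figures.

Areal heat capacity C = ρ c_p D = 1030 × 4040 × 116 = 4.83×10^8 J m⁻² K⁻¹.
ω = 2π / 3.15×10^7 s = 1.99×10^-7 s⁻¹.
Cω = 4.83×10^8 × 1.99×10^-7 = 96.2 W/(m²·K).
F₀ = A × Cω = 0.635 × 96.2 = 61.1 W/m².

61.1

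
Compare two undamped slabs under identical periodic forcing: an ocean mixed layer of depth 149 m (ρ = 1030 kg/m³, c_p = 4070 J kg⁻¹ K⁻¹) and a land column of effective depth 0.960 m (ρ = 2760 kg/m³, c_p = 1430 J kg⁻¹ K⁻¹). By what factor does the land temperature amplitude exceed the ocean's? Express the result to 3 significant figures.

165

C_ocean = 1030 × 4070 × 149 = 6.25×10^8 J/(m²·K).
C_land = 2760 × 1430 × 0.960 = 3.79×10^6 J/(m²·K).
Undamped amplitude ∝ 1/C, so A_land/A_ocean = C_ocean/C_land = 165.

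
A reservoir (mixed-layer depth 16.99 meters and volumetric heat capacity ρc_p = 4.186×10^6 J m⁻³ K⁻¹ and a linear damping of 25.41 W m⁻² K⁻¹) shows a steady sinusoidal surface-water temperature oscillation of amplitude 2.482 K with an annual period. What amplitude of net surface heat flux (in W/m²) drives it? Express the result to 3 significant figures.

72.2

Areal heat capacity C = ρc_p × D = 4.186×10^6 × 16.99 = 7.11×10^7 J/(m²·K).
ω = 2π / 3.15×10^7 s = 1.99×10^-7 s⁻¹.
√((Cω)² + λ²) = √((14.2)² + 25.41²) = 29.1 W/(m²·K).
F₀ = A × √((Cω)²+λ²) = 2.482 × 29.1 = 72.2 W/m².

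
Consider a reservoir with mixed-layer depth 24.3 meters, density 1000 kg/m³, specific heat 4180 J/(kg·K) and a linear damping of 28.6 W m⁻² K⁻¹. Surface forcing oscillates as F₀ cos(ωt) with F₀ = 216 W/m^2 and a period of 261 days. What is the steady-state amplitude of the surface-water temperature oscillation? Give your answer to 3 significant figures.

5.37 K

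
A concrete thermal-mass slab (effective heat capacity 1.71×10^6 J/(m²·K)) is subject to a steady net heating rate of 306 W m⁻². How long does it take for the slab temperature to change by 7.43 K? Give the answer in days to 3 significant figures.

0.481 days

Areal heat capacity C = 1.71×10^6 J/(m²·K) (given).
Time required: Δt = C ΔT / F = 1.71×10^6 × 7.43 / 306 = 41500 s.
In days: 41500 s / (86400 s/day) = 0.481 days.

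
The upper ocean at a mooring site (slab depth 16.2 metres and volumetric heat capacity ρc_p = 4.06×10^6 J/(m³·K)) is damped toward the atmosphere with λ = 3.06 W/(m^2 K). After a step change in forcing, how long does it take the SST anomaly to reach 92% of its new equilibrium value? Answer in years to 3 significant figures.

1.72 years

Areal heat capacity C = ρc_p × D = 4.06×10^6 × 16.2 = 6.58×10^7 J m⁻² K⁻¹.
τ = C / λ = 6.58×10^7 / 3.06 = 2.15×10^7 s.
Fraction reached: 1 − e^(−t/τ) = 0.92 ⇒ t = −τ ln(1 − 0.92) = τ × 2.53.
t = 5.43×10^7 s = 1.72 years.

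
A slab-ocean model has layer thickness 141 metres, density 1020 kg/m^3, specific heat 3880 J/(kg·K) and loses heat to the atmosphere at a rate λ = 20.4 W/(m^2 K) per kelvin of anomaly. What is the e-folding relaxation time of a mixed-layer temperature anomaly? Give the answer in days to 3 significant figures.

Areal heat capacity C = ρ c_p D = 1020 × 3880 × 141 = 5.58×10^8 J/(m^2 K).
Relaxation time τ = C / λ = 5.58×10^8 / 20.4 = 2.74×10^7 s.
In days: 2.74×10^7 s / (86400 s/day) = 317 days.

317 days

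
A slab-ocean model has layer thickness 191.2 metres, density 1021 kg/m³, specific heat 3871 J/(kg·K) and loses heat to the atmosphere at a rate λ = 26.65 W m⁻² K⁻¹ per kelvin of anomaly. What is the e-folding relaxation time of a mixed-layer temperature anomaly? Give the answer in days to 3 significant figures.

Areal heat capacity C = ρ c_p D = 1021 × 3871 × 191.2 = 7.56×10^8 J/(m²·K).
Relaxation time τ = C / λ = 7.56×10^8 / 26.65 = 2.84×10^7 s.
In days: 2.84×10^7 s / (86400 s/day) = 328 days.

328 days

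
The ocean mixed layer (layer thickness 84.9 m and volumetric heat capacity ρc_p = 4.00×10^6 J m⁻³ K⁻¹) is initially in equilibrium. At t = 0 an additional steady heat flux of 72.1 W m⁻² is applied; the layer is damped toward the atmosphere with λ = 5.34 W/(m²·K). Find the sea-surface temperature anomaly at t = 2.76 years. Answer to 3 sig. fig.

10.1 K

Areal heat capacity C = ρc_p × D = 4.00×10^6 × 84.9 = 3.40×10^8 J/(m²·K).
τ = C / λ = 3.40×10^8 / 5.34 = 6.36×10^7 s.
Equilibrium anomaly ΔT_eq = F / λ = 72.1 / 5.34 = 13.5 K.
t = 2.76 years = 8.71×10^7 s, so t/τ = 1.37.
ΔT(t) = ΔT_eq (1 − e^(−t/τ)) = 13.5 × (1 − e^−1.37) = 10.1 K.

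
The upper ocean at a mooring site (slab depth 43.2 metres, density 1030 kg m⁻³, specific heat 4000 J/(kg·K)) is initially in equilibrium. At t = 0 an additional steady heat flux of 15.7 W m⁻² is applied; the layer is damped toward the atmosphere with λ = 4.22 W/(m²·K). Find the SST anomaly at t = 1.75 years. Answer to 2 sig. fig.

Areal heat capacity C = ρ c_p D = 1030 × 4000 × 43.2 = 1.78×10^8 J m⁻² K⁻¹.
τ = C / λ = 1.78×10^8 / 4.22 = 4.22×10^7 s.
Equilibrium anomaly ΔT_eq = F / λ = 15.7 / 4.22 = 3.72 K.
t = 1.75 years = 5.52×10^7 s, so t/τ = 1.31.
ΔT(t) = ΔT_eq (1 − e^(−t/τ)) = 3.72 × (1 − e^−1.31) = 2.72 K.

2.7 K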